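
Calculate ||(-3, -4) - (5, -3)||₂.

√(Σ(x_i - y_i)²) = √((-3 - 5)² + (-4 - (-3))²)
= √((-8)² + (-1)²) = √(64 + 1) = √65 ≈ 8.0623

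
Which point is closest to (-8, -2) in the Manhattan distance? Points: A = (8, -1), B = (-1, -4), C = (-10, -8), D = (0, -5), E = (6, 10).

Distances: d(A) = 17, d(B) = 9, d(C) = 8, d(D) = 11, d(E) = 26. Nearest: C = (-10, -8) with distance 8.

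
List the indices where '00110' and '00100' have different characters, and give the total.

Differing positions: 4. Hamming distance = 1.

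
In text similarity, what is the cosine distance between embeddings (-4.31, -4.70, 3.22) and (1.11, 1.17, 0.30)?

With u = (-4.31, -4.70, 3.22), v = (1.11, 1.17, 0.30):
u·v = (-4.31)·1.11 + (-4.7)·1.17 + 3.22·0.3 = (-4.7841) + (-5.499) + 0.966 = -9.3171.
|u| = √((-4.31)² + (-4.7)² + 3.22²) = √(18.5761 + 22.09 + 10.3684) = √51.0345, |v| = √(1.11² + 1.17² + 0.3²) = √(1.2321 + 1.3689 + 0.09) = √2.691.
cos θ = (u·v)/(|u||v|) = -9.3171/(√51.0345·√2.691) ≈ -0.795
Cosine distance = 1 - cos θ ≈ 1 - (-0.795) = 1.795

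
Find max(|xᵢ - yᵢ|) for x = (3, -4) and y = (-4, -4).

max(|x_i - y_i|) = max(|3 - (-4)|, |-4 - (-4)|) = max(7, 0) = 7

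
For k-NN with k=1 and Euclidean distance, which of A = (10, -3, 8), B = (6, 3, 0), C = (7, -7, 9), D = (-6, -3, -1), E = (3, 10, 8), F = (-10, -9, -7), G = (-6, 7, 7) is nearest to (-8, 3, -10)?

Distances: d(A) ≈ 26.1534, d(B) ≈ 17.2047, d(C) ≈ 26.1916, d(D) = 11, d(E) ≈ 22.2261, d(F) ≈ 12.53, d(G) ≈ 17.5784. Nearest: D = (-6, -3, -1) with distance 11.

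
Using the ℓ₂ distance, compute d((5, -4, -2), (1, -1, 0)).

(Σ|x_i - y_i|^2)^(1/2) = (|5 - 1|^2 + |-4 - (-1)|^2 + |-2 - 0|^2)^(1/2)
= (4^2 + 3^2 + 2^2)^(1/2) = (16 + 9 + 4)^(1/2) = (29)^(1/2) ≈ 5.3852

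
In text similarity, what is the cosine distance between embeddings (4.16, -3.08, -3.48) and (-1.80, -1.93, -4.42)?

With u = (4.16, -3.08, -3.48), v = (-1.80, -1.93, -4.42):
u·v = 4.16·(-1.8) + (-3.08)·(-1.93) + (-3.48)·(-4.42) = (-7.488) + 5.9444 + 15.3816 = 13.838.
|u| = √(4.16² + (-3.08)² + (-3.48)²) = √(17.3056 + 9.4864 + 12.1104) = √38.9024, |v| = √((-1.8)² + (-1.93)² + (-4.42)²) = √(3.24 + 3.7249 + 19.5364) = √26.5013.
cos θ = (u·v)/(|u||v|) = 13.838/(√38.9024·√26.5013) ≈ 0.431
Cosine distance = 1 - cos θ ≈ 1 - 0.431 = 0.569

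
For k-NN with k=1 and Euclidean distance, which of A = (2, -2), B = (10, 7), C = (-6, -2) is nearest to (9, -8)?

Distances: d(A) ≈ 9.2195, d(B) ≈ 15.0333, d(C) ≈ 16.1555. Nearest: A = (2, -2) with distance 9.2195.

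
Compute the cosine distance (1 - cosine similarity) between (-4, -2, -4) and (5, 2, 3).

With u = (-4, -2, -4), v = (5, 2, 3):
u·v = (-4)·5 + (-2)·2 + (-4)·3 = (-20) + (-4) + (-12) = -36.
|u| = √((-4)² + (-2)² + (-4)²) = √36, |v| = √(5² + 2² + 3²) = √38, so |u||v| = √(36·38) = √1368.
cos θ = (u·v)/(|u||v|) = -36/√1368 ≈ -0.9733
Cosine distance = 1 - cos θ ≈ 1 - (-0.9733) = 1.9733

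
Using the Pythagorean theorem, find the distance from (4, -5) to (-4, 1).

√(Σ(x_i - y_i)²) = √((4 - (-4))² + (-5 - 1)²)
= √(8² + (-6)²) = √(64 + 36) = √100 = 10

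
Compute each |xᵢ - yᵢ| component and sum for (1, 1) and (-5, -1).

Σ|x_i - y_i| = |1 - (-5)| + |1 - (-1)| = 6 + 2 = 8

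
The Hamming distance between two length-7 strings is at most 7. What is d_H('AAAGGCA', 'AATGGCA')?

Differing positions: 3. Hamming distance = 1. The maximum possible Hamming distance for length-7 strings is 7, so d_H/7 = 1/7 ≈ 0.1429.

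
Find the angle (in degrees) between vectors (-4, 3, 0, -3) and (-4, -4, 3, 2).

With u = (-4, 3, 0, -3), v = (-4, -4, 3, 2):
u·v = (-4)·(-4) + 3·(-4) + 0·3 + (-3)·2 = 16 + (-12) + 0 + (-6) = -2.
|u| = √((-4)² + 3² + 0² + (-3)²) = √34, |v| = √((-4)² + (-4)² + 3² + 2²) = √45, so |u||v| = √(34·45) = √1530.
cos θ = (u·v)/(|u||v|) = -2/√1530 = -0.051131
θ = arccos(-0.051131) ≈ 92.93°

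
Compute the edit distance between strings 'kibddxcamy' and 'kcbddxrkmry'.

Let D[i][j] be the edit distance between the first i characters of 'kibddxcamy' and the first j characters of 'kcbddxrkmry', with D[i][0] = i, D[0][j] = j, and D[i][j] = D[i-1][j-1] if the characters match, else 1 + min(D[i-1][j], D[i][j-1], D[i-1][j-1]). Filling the table (rows: prefixes of 'kibddxcamy', columns: prefixes of 'kcbddxrkmry'):
     ε  k  c  b  d  d  x  r  k  m  r  y
  ε  0  1  2  3  4  5  6  7  8  9 10 11
  k  1  0  1  2  3  4  5  6  7  8  9 10
  i  2  1  1  2  3  4  5  6  7  8  9 10
  b  3  2  2  1  2  3  4  5  6  7  8  9
  d  4  3  3  2  1  2  3  4  5  6  7  8
  d  5  4  4  3  2  1  2  3  4  5  6  7
  x  6  5  5  4  3  2  1  2  3  4  5  6
  c  7  6  5  5  4  3  2  2  3  4  5  6
  a  8  7  6  6  5  4  3  3  3  4  5  6
  m  9  8  7  7  6  5  4  4  4  3  4  5
  y 10  9  8  8  7  6  5  5  5  4  4  4
The bottom-right entry gives D[10][11] = 4, so no sequence of fewer than 4 edits works. Backtracking through the table gives one optimal edit sequence (4 edits):
  kibddxcamy → kcbddxcamy (sub i→c @2)
  kcbddxcamy → kcbddxramy (sub c→r @7)
  kcbddxramy → kcbddxrkmy (sub a→k @8)
  kcbddxrkmy → kcbddxrkmry (ins r @10)
Edit distance = 4.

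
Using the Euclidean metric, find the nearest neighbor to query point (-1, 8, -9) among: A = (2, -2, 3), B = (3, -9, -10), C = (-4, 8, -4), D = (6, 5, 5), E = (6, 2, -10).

Distances: d(A) ≈ 15.906, d(B) ≈ 17.4929, d(C) ≈ 5.831, d(D) ≈ 15.9374, d(E) ≈ 9.2736. Nearest: C = (-4, 8, -4) with distance 5.831.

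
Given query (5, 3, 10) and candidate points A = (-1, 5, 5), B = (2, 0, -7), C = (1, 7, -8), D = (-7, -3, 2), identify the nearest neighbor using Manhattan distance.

Distances: d(A) = 13, d(B) = 23, d(C) = 26, d(D) = 26. Nearest: A = (-1, 5, 5) with distance 13.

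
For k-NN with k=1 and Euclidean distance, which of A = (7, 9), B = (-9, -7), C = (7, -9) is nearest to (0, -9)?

Distances: d(A) ≈ 19.3132, d(B) ≈ 9.2195, d(C) = 7. Nearest: C = (7, -9) with distance 7.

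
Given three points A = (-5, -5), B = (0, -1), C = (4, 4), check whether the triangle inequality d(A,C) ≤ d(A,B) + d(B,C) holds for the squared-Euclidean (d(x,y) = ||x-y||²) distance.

d(A,B) = 5² + 4² = 41, d(B,C) = 4² + 5² = 41, d(A,C) = 9² + 9² = 162.
d(A,C) = 162 > 41 + 41 = 82. Triangle inequality is VIOLATED. (Squared-Euclidean is not a metric — this is a counterexample.)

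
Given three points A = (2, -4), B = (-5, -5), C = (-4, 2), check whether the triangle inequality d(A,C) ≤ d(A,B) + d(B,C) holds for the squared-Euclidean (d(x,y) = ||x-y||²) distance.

d(A,B) = 7² + 1² = 50, d(B,C) = 1² + 7² = 50, d(A,C) = 6² + 6² = 72.
d(A,C) = 72 ≤ 50 + 50 = 100. Triangle inequality is satisfied.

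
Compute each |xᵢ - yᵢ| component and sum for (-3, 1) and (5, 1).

Σ|x_i - y_i| = |-3 - 5| + |1 - 1| = 8 + 0 = 8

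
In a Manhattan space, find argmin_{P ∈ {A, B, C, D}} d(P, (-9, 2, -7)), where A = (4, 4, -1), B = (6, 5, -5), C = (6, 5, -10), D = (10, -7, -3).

Distances: d(A) = 21, d(B) = 20, d(C) = 21, d(D) = 32. Nearest: B = (6, 5, -5) with distance 20.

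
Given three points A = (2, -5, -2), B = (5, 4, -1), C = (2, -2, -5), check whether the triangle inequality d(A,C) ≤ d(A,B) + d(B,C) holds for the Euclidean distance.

d(A,B) = √(3² + 9² + 1²) = √91 ≈ 9.5394, d(B,C) = √(3² + 6² + 4²) = √61 ≈ 7.8102, d(A,C) = √(0² + 3² + 3²) = √18 ≈ 4.2426.
d(A,C) ≈ 4.2426 ≤ 9.5394 + 7.8102 = 17.3496. Triangle inequality is satisfied.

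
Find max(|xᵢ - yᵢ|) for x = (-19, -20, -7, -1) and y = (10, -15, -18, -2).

max(|x_i - y_i|) = max(|-19 - 10|, |-20 - (-15)|, |-7 - (-18)|, |-1 - (-2)|) = max(29, 5, 11, 1) = 29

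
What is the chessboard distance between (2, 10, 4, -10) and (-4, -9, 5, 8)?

max(|x_i - y_i|) = max(|2 - (-4)|, |10 - (-9)|, |4 - 5|, |-10 - 8|) = max(6, 19, 1, 18) = 19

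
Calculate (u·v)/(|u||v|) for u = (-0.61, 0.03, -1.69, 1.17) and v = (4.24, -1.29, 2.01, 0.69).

With u = (-0.61, 0.03, -1.69, 1.17), v = (4.24, -1.29, 2.01, 0.69):
u·v = (-0.61)·4.24 + 0.03·(-1.29) + (-1.69)·2.01 + 1.17·0.69 = (-2.5864) + (-0.0387) + (-3.3969) + 0.8073 = -5.2147.
|u| = √((-0.61)² + 0.03² + (-1.69)² + 1.17²) = √(0.3721 + 0.0009 + 2.8561 + 1.3689) = √4.598, |v| = √(4.24² + (-1.29)² + 2.01² + 0.69²) = √(17.9776 + 1.6641 + 4.0401 + 0.4761) = √24.1579.
cos θ = (u·v)/(|u||v|) = -5.2147/(√4.598·√24.1579) ≈ -0.4948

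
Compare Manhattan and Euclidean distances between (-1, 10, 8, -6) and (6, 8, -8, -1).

L1 = |-1 - 6| + |10 - 8| + |8 - (-8)| + |-6 - (-1)| = 7 + 2 + 16 + 5 = 30
L2 = √(7² + 2² + 16² + 5²) = √334 ≈ 18.2757
L1 ≥ L2 always (equality iff movement is along one axis); L1 > L2 here.
Ratio L1/L2 = 30/√334 ≈ 1.6415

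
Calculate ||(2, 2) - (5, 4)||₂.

√(Σ(x_i - y_i)²) = √((2 - 5)² + (2 - 4)²)
= √((-3)² + (-2)²) = √(9 + 4) = √13 ≈ 3.6056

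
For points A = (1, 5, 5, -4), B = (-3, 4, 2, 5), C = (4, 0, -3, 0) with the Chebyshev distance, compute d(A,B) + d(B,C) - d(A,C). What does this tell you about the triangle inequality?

d(A,B) = max(4, 1, 3, 9) = 9, d(B,C) = max(7, 4, 5, 5) = 7, d(A,C) = max(3, 5, 8, 4) = 8.
d(A,B) + d(B,C) - d(A,C) = 9 + 7 - 8 = 16 - 8 = 8. This is ≥ 0, so the triangle inequality holds for these points.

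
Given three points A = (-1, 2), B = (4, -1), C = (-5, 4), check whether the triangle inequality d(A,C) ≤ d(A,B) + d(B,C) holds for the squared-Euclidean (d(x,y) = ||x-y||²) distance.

d(A,B) = 5² + 3² = 34, d(B,C) = 9² + 5² = 106, d(A,C) = 4² + 2² = 20.
d(A,C) = 20 ≤ 34 + 106 = 140. Triangle inequality is satisfied.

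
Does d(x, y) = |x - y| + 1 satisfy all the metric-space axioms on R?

No. d fails identity of indiscernibles (specifically d(x,x) = 0): d(7, 7) = |7 - 7| + 1 = 0 + 1 = 1 ≠ 0.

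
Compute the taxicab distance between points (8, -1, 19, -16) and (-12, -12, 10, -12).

Σ|x_i - y_i| = |8 - (-12)| + |-1 - (-12)| + |19 - 10| + |-16 - (-12)| = 20 + 11 + 9 + 4 = 44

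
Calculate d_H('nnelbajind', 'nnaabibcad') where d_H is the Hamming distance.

Differing positions: 3, 4, 6, 7, 8, 9. Hamming distance = 6.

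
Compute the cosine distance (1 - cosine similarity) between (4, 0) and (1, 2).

With u = (4, 0), v = (1, 2):
u·v = 4·1 + 0·2 = 4 + 0 = 4.
|u| = √(4² + 0²) = √16, |v| = √(1² + 2²) = √5, so |u||v| = √(16·5) = √80.
cos θ = (u·v)/(|u||v|) = 4/√80 ≈ 0.4472
Cosine distance = 1 - cos θ ≈ 1 - 0.4472 = 0.5528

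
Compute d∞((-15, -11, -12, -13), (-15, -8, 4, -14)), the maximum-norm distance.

max(|x_i - y_i|) = max(|-15 - (-15)|, |-11 - (-8)|, |-12 - 4|, |-13 - (-14)|) = max(0, 3, 16, 1) = 16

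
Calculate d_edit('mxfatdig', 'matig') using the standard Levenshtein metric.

Let D[i][j] be the edit distance between the first i characters of 'mxfatdig' and the first j characters of 'matig', with D[i][0] = i, D[0][j] = j, and D[i][j] = D[i-1][j-1] if the characters match, else 1 + min(D[i-1][j], D[i][j-1], D[i-1][j-1]). Filling the table (rows: prefixes of 'mxfatdig', columns: prefixes of 'matig'):
     ε  m  a  t  i  g
  ε  0  1  2  3  4  5
  m  1  0  1  2  3  4
  x  2  1  1  2  3  4
  f  3  2  2  2  3  4
  a  4  3  2  3  3  4
  t  5  4  3  2  3  4
  d  6  5  4  3  3  4
  i  7  6  5  4  3  4
  g  8  7  6  5  4  3
The bottom-right entry gives D[8][5] = 3, so no sequence of fewer than 3 edits works. Backtracking through the table gives one optimal edit sequence (3 edits):
  mxfatdig → mfatdig (del x @2)
  mfatdig → matdig (del f @2)
  matdig → matig (del d @4)
Edit distance = 3.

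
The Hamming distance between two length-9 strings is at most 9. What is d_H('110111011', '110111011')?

Differing positions: none. Hamming distance = 0. The maximum possible Hamming distance for length-9 strings is 9, so d_H/9 = 0/9 = 0.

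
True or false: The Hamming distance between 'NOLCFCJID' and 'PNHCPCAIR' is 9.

Differing positions: 1, 2, 3, 5, 7, 9. Hamming distance = 6, so the claim that d_H = 9 is false.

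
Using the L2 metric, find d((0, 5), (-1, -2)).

√(Σ(x_i - y_i)²) = √((0 - (-1))² + (5 - (-2))²)
= √(1² + 7²) = √(1 + 49) = √50 ≈ 7.0711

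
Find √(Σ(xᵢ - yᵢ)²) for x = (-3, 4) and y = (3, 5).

√(Σ(x_i - y_i)²) = √((-3 - 3)² + (4 - 5)²)
= √((-6)² + (-1)²) = √(36 + 1) = √37 ≈ 6.0828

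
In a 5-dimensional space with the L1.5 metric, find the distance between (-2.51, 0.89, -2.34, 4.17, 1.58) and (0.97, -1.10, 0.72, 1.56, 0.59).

(Σ|x_i - y_i|^1.5)^(1/1.5) = (|-2.51 - 0.97|^1.5 + |0.89 - (-1.1)|^1.5 + |-2.34 - 0.72|^1.5 + |4.17 - 1.56|^1.5 + |1.58 - 0.59|^1.5)^(1/1.5)
= (3.48^1.5 + 1.99^1.5 + 3.06^1.5 + 2.61^1.5 + 0.99^1.5)^(1/1.5) ≈ (6.4919 + 2.8072 + 5.3528 + 4.2166 + 0.985)^(1/1.5) = (19.8535)^(1/1.5) ≈ 7.332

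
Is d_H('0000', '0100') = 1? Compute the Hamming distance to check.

Differing positions: 2. Hamming distance = 1, so the claim is true.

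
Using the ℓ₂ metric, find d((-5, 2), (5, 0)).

√(Σ(x_i - y_i)²) = √((-5 - 5)² + (2 - 0)²)
= √((-10)² + 2²) = √(100 + 4) = √104 ≈ 10.198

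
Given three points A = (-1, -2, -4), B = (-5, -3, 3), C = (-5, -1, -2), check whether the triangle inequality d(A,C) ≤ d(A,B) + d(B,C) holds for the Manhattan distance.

d(A,B) = 4 + 1 + 7 = 12, d(B,C) = 0 + 2 + 5 = 7, d(A,C) = 4 + 1 + 2 = 7.
d(A,C) = 7 ≤ 12 + 7 = 19. Triangle inequality is satisfied.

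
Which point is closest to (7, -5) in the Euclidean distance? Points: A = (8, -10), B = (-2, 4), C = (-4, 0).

Distances: d(A) ≈ 5.099, d(B) ≈ 12.7279, d(C) ≈ 12.083. Nearest: A = (8, -10) with distance 5.099.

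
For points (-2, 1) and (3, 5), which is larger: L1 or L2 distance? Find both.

L1 = |-2 - 3| + |1 - 5| = 5 + 4 = 9
L2 = √(5² + 4²) = √41 ≈ 6.4031
L1 ≥ L2 always (equality iff movement is along one axis); L1 > L2 here.
Ratio L1/L2 = 9/√41 ≈ 1.4056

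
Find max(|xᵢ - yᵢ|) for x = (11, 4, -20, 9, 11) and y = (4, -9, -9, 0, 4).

max(|x_i - y_i|) = max(|11 - 4|, |4 - (-9)|, |-20 - (-9)|, |9 - 0|, |11 - 4|) = max(7, 13, 11, 9, 7) = 13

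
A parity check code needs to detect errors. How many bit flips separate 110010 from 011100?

Differing positions: 1, 3, 4, 5. Hamming distance = 4.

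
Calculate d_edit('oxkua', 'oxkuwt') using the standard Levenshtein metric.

Let D[i][j] be the edit distance between the first i characters of 'oxkua' and the first j characters of 'oxkuwt', with D[i][0] = i, D[0][j] = j, and D[i][j] = D[i-1][j-1] if the characters match, else 1 + min(D[i-1][j], D[i][j-1], D[i-1][j-1]). Filling the table (rows: prefixes of 'oxkua', columns: prefixes of 'oxkuwt'):
     ε  o  x  k  u  w  t
  ε  0  1  2  3  4  5  6
  o  1  0  1  2  3  4  5
  x  2  1  0  1  2  3  4
  k  3  2  1  0  1  2  3
  u  4  3  2  1  0  1  2
  a  5  4  3  2  1  1  2
The bottom-right entry gives D[5][6] = 2, so no sequence of fewer than 2 edits works. Backtracking through the table gives one optimal edit sequence (2 edits):
  oxkua → oxkuwa (ins w @5)
  oxkuwa → oxkuwt (sub a→t @6)
Edit distance = 2.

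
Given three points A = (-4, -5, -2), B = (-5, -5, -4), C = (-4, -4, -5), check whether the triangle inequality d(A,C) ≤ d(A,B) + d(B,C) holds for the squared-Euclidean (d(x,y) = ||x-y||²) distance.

d(A,B) = 1² + 0² + 2² = 5, d(B,C) = 1² + 1² + 1² = 3, d(A,C) = 0² + 1² + 3² = 10.
d(A,C) = 10 > 5 + 3 = 8. Triangle inequality is VIOLATED. (Squared-Euclidean is not a metric — this is a counterexample.)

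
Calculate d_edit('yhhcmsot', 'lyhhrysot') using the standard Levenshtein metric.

Let D[i][j] be the edit distance between the first i characters of 'yhhcmsot' and the first j characters of 'lyhhrysot', with D[i][0] = i, D[0][j] = j, and D[i][j] = D[i-1][j-1] if the characters match, else 1 + min(D[i-1][j], D[i][j-1], D[i-1][j-1]). Filling the table (rows: prefixes of 'yhhcmsot', columns: prefixes of 'lyhhrysot'):
     ε  l  y  h  h  r  y  s  o  t
  ε  0  1  2  3  4  5  6  7  8  9
  y  1  1  1  2  3  4  5  6  7  8
  h  2  2  2  1  2  3  4  5  6  7
  h  3  3  3  2  1  2  3  4  5  6
  c  4  4  4  3  2  2  3  4  5  6
  m  5  5  5  4  3  3  3  4  5  6
  s  6  6  6  5  4  4  4  3  4  5
  o  7  7  7  6  5  5  5  4  3  4
  t  8  8  8  7  6  6  6  5  4  3
The bottom-right entry gives D[8][9] = 3, so no sequence of fewer than 3 edits works. Backtracking through the table gives one optimal edit sequence (3 edits):
  yhhcmsot → lyhhcmsot (ins l @1)
  lyhhcmsot → lyhhrmsot (sub c→r @5)
  lyhhrmsot → lyhhrysot (sub m→y @6)
Edit distance = 3.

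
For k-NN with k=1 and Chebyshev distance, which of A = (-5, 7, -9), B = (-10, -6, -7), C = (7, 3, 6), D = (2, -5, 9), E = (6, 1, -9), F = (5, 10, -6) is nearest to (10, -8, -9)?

Distances: d(A) = 15, d(B) = 20, d(C) = 15, d(D) = 18, d(E) = 9, d(F) = 18. Nearest: E = (6, 1, -9) with distance 9.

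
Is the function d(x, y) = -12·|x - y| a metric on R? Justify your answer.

No. With c = -12 < 0, d fails non-negativity: d(7, 14) = -12·|7 - 14| = -12·7 = -84 < 0.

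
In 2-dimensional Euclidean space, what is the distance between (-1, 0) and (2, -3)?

√(Σ(x_i - y_i)²) = √((-1 - 2)² + (0 - (-3))²)
= √((-3)² + 3²) = √(9 + 9) = √18 ≈ 4.2426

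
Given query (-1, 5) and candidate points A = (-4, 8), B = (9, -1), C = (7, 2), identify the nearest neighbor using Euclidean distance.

Distances: d(A) ≈ 4.2426, d(B) ≈ 11.6619, d(C) ≈ 8.544. Nearest: A = (-4, 8) with distance 4.2426.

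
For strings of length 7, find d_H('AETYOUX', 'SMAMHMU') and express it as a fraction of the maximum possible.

Differing positions: 1, 2, 3, 4, 5, 6, 7. Hamming distance = 7. The maximum possible Hamming distance for length-7 strings is 7, so d_H/7 = 7/7 = 1.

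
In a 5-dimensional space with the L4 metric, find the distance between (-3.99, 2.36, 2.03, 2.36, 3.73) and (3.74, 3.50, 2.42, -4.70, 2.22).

(Σ|x_i - y_i|^4)^(1/4) = (|-3.99 - 3.74|^4 + |2.36 - 3.5|^4 + |2.03 - 2.42|^4 + |2.36 - (-4.7)|^4 + |3.73 - 2.22|^4)^(1/4)
= (7.73^4 + 1.14^4 + 0.39^4 + 7.06^4 + 1.51^4)^(1/4) ≈ (3570.4091 + 1.689 + 0.0231 + 2484.3845 + 5.1989)^(1/4) = (6061.7046)^(1/4) ≈ 8.8237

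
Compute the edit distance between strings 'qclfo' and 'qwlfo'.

Let D[i][j] be the edit distance between the first i characters of 'qclfo' and the first j characters of 'qwlfo', with D[i][0] = i, D[0][j] = j, and D[i][j] = D[i-1][j-1] if the characters match, else 1 + min(D[i-1][j], D[i][j-1], D[i-1][j-1]). Filling the table (rows: prefixes of 'qclfo', columns: prefixes of 'qwlfo'):
     ε  q  w  l  f  o
  ε  0  1  2  3  4  5
  q  1  0  1  2  3  4
  c  2  1  1  2  3  4
  l  3  2  2  1  2  3
  f  4  3  3  2  1  2
  o  5  4  4  3  2  1
The bottom-right entry gives D[5][5] = 1, so no sequence of fewer than 1 edit works. Backtracking through the table gives one optimal edit sequence (1 edit):
  qclfo → qwlfo (sub c→w @2)
Edit distance = 1.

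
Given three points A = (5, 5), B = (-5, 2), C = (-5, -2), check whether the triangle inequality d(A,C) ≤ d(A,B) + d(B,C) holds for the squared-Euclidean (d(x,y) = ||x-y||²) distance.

d(A,B) = 10² + 3² = 109, d(B,C) = 0² + 4² = 16, d(A,C) = 10² + 7² = 149.
d(A,C) = 149 > 109 + 16 = 125. Triangle inequality is VIOLATED. (Squared-Euclidean is not a metric — this is a counterexample.)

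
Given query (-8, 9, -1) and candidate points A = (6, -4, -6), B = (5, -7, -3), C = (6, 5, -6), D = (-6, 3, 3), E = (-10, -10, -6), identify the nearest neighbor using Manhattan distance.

Distances: d(A) = 32, d(B) = 31, d(C) = 23, d(D) = 12, d(E) = 26. Nearest: D = (-6, 3, 3) with distance 12.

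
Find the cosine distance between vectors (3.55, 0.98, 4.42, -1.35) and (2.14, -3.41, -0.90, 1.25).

With u = (3.55, 0.98, 4.42, -1.35), v = (2.14, -3.41, -0.90, 1.25):
u·v = 3.55·2.14 + 0.98·(-3.41) + 4.42·(-0.9) + (-1.35)·1.25 = 7.597 + (-3.3418) + (-3.978) + (-1.6875) = -1.4103.
|u| = √(3.55² + 0.98² + 4.42² + (-1.35)²) = √(12.6025 + 0.9604 + 19.5364 + 1.8225) = √34.9218, |v| = √(2.14² + (-3.41)² + (-0.9)² + 1.25²) = √(4.5796 + 11.6281 + 0.81 + 1.5625) = √18.5802.
cos θ = (u·v)/(|u||v|) = -1.4103/(√34.9218·√18.5802) ≈ -0.0554
Cosine distance = 1 - cos θ ≈ 1 - (-0.0554) = 1.0554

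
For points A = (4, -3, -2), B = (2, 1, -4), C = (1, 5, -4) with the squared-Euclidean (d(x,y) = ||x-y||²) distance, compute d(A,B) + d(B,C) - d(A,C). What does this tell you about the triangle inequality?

d(A,B) = 2² + 4² + 2² = 24, d(B,C) = 1² + 4² + 0² = 17, d(A,C) = 3² + 8² + 2² = 77.
d(A,B) + d(B,C) - d(A,C) = 24 + 17 - 77 = 41 - 77 = -36. This is < 0, so the triangle inequality FAILS for these points (squared-Euclidean is not a metric).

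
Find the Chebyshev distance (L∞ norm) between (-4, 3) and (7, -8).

max(|x_i - y_i|) = max(|-4 - 7|, |3 - (-8)|) = max(11, 11) = 11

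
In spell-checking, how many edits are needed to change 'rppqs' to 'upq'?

Let D[i][j] be the edit distance between the first i characters of 'rppqs' and the first j characters of 'upq', with D[i][0] = i, D[0][j] = j, and D[i][j] = D[i-1][j-1] if the characters match, else 1 + min(D[i-1][j], D[i][j-1], D[i-1][j-1]). Filling the table (rows: prefixes of 'rppqs', columns: prefixes of 'upq'):
     ε  u  p  q
  ε  0  1  2  3
  r  1  1  2  3
  p  2  2  1  2
  p  3  3  2  2
  q  4  4  3  2
  s  5  5  4  3
The bottom-right entry gives D[5][3] = 3, so no sequence of fewer than 3 edits works. Backtracking through the table gives one optimal edit sequence (3 edits):
  rppqs → ppqs (del r @1)
  ppqs → upqs (sub p→u @1)
  upqs → upq (del s @4)
Edit distance = 3.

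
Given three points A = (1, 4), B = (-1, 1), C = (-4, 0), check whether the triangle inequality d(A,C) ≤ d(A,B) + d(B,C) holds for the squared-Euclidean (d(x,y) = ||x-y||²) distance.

d(A,B) = 2² + 3² = 13, d(B,C) = 3² + 1² = 10, d(A,C) = 5² + 4² = 41.
d(A,C) = 41 > 13 + 10 = 23. Triangle inequality is VIOLATED. (Squared-Euclidean is not a metric — this is a counterexample.)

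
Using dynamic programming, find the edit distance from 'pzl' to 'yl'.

Let D[i][j] be the edit distance between the first i characters of 'pzl' and the first j characters of 'yl', with D[i][0] = i, D[0][j] = j, and D[i][j] = D[i-1][j-1] if the characters match, else 1 + min(D[i-1][j], D[i][j-1], D[i-1][j-1]). Filling the table (rows: prefixes of 'pzl', columns: prefixes of 'yl'):
     ε  y  l
  ε  0  1  2
  p  1  1  2
  z  2  2  2
  l  3  3  2
The bottom-right entry gives D[3][2] = 2, so no sequence of fewer than 2 edits works. Backtracking through the table gives one optimal edit sequence (2 edits):
  pzl → zl (del p @1)
  zl → yl (sub z→y @1)
Edit distance = 2.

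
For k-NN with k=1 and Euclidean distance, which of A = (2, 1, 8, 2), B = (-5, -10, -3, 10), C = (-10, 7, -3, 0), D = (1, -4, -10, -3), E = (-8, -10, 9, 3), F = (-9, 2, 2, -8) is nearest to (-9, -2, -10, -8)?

Distances: d(A) ≈ 23.5372, d(B) ≈ 21.2838, d(C) ≈ 13.9642, d(D) ≈ 11.3578, d(E) ≈ 23.388, d(F) ≈ 12.6491. Nearest: D = (1, -4, -10, -3) with distance 11.3578.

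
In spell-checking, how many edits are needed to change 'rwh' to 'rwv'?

Let D[i][j] be the edit distance between the first i characters of 'rwh' and the first j characters of 'rwv', with D[i][0] = i, D[0][j] = j, and D[i][j] = D[i-1][j-1] if the characters match, else 1 + min(D[i-1][j], D[i][j-1], D[i-1][j-1]). Filling the table (rows: prefixes of 'rwh', columns: prefixes of 'rwv'):
     ε  r  w  v
  ε  0  1  2  3
  r  1  0  1  2
  w  2  1  0  1
  h  3  2  1  1
The bottom-right entry gives D[3][3] = 1, so no sequence of fewer than 1 edit works. Backtracking through the table gives one optimal edit sequence (1 edit):
  rwh → rwv (sub h→v @3)
Edit distance = 1.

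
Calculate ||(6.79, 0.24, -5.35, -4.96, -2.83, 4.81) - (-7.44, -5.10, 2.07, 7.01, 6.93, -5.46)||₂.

√(Σ(x_i - y_i)²) = √((6.79 - (-7.44))² + (0.24 - (-5.1))² + (-5.35 - 2.07)² + (-4.96 - 7.01)² + (-2.83 - 6.93)² + (4.81 - (-5.46))²)
= √(14.23² + 5.34² + (-7.42)² + (-11.97)² + (-9.76)² + 10.27²) = √(202.4929 + 28.5156 + 55.0564 + 143.2809 + 95.2576 + 105.4729) = √630.0763 ≈ 25.1013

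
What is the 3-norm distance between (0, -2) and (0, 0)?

(Σ|x_i - y_i|^3)^(1/3) = (|0 - 0|^3 + |-2 - 0|^3)^(1/3)
= (0^3 + 2^3)^(1/3) = (0 + 8)^(1/3) = (8)^(1/3) = 2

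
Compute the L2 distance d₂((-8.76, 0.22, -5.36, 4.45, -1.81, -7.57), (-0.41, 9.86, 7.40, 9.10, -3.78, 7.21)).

√(Σ(x_i - y_i)²) = √((-8.76 - (-0.41))² + (0.22 - 9.86)² + (-5.36 - 7.4)² + (4.45 - 9.1)² + (-1.81 - (-3.78))² + (-7.57 - 7.21)²)
= √((-8.35)² + (-9.64)² + (-12.76)² + (-4.65)² + 1.97² + (-14.78)²) = √(69.7225 + 92.9296 + 162.8176 + 21.6225 + 3.8809 + 218.4484) = √569.4215 ≈ 23.8626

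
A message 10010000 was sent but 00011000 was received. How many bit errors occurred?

Differing positions: 1, 5. Hamming distance = 2.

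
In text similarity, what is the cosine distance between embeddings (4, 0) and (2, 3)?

With u = (4, 0), v = (2, 3):
u·v = 4·2 + 0·3 = 8 + 0 = 8.
|u| = √(4² + 0²) = √16, |v| = √(2² + 3²) = √13, so |u||v| = √(16·13) = √208.
cos θ = (u·v)/(|u||v|) = 8/√208 ≈ 0.5547
Cosine distance = 1 - cos θ ≈ 1 - 0.5547 = 0.4453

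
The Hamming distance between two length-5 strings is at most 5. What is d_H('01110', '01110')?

Differing positions: none. Hamming distance = 0. The maximum possible Hamming distance for length-5 strings is 5, so d_H/5 = 0/5 = 0.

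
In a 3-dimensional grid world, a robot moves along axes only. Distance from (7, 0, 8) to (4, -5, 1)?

Σ|x_i - y_i| = |7 - 4| + |0 - (-5)| + |8 - 1| = 3 + 5 + 7 = 15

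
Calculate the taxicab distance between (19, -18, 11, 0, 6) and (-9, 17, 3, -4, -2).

Σ|x_i - y_i| = |19 - (-9)| + |-18 - 17| + |11 - 3| + |0 - (-4)| + |6 - (-2)| = 28 + 35 + 8 + 4 + 8 = 83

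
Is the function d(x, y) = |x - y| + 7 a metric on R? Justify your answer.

No. d fails identity of indiscernibles (specifically d(x,x) = 0): d(-6, -6) = |-6 - (-6)| + 7 = 0 + 7 = 7 ≠ 0.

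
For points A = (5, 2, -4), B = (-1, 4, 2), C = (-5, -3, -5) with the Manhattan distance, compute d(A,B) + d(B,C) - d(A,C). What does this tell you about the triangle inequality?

d(A,B) = 6 + 2 + 6 = 14, d(B,C) = 4 + 7 + 7 = 18, d(A,C) = 10 + 5 + 1 = 16.
d(A,B) + d(B,C) - d(A,C) = 14 + 18 - 16 = 32 - 16 = 16. This is ≥ 0, so the triangle inequality holds for these points.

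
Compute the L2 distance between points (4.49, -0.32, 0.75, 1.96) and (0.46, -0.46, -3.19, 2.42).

(Σ|x_i - y_i|^2)^(1/2) = (|4.49 - 0.46|^2 + |-0.32 - (-0.46)|^2 + |0.75 - (-3.19)|^2 + |1.96 - 2.42|^2)^(1/2)
= (4.03^2 + 0.14^2 + 3.94^2 + 0.46^2)^(1/2) = (16.2409 + 0.0196 + 15.5236 + 0.2116)^(1/2) = (31.9957)^(1/2) ≈ 5.6565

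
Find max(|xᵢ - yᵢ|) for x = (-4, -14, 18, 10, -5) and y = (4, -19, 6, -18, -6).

max(|x_i - y_i|) = max(|-4 - 4|, |-14 - (-19)|, |18 - 6|, |10 - (-18)|, |-5 - (-6)|) = max(8, 5, 12, 28, 1) = 28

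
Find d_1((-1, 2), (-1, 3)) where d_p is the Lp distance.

Σ|x_i - y_i| = |-1 - (-1)| + |2 - 3| = 0 + 1 = 1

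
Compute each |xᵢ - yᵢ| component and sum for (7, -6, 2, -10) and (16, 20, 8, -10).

Σ|x_i - y_i| = |7 - 16| + |-6 - 20| + |2 - 8| + |-10 - (-10)| = 9 + 26 + 6 + 0 = 41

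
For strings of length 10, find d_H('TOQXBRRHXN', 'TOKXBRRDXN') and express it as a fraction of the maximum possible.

Differing positions: 3, 8. Hamming distance = 2. The maximum possible Hamming distance for length-10 strings is 10, so d_H/10 = 2/10 = 0.2.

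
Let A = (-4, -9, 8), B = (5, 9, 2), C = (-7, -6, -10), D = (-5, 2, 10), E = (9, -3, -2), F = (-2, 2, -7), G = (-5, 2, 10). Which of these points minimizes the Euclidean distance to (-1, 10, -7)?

Distances: d(A) ≈ 24.3926, d(B) ≈ 10.8628, d(C) ≈ 17.3494, d(D) ≈ 19.2094, d(E) ≈ 17.1464, d(F) ≈ 8.0623, d(G) ≈ 19.2094. Nearest: F = (-2, 2, -7) with distance 8.0623.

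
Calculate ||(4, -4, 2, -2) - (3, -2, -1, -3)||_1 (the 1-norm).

Σ|x_i - y_i| = |4 - 3| + |-4 - (-2)| + |2 - (-1)| + |-2 - (-3)| = 1 + 2 + 3 + 1 = 7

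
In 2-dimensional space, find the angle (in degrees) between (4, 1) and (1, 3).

With u = (4, 1), v = (1, 3):
u·v = 4·1 + 1·3 = 4 + 3 = 7.
|u| = √(4² + 1²) = √17, |v| = √(1² + 3²) = √10, so |u||v| = √(17·10) = √170.
cos θ = (u·v)/(|u||v|) = 7/√170 ≈ 0.536875
θ = arccos(0.536875) ≈ 57.53°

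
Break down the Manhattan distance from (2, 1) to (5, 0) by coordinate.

Σ|x_i - y_i| = |2 - 5| + |1 - 0| = 3 + 1 = 4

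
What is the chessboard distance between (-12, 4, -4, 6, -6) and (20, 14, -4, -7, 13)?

max(|x_i - y_i|) = max(|-12 - 20|, |4 - 14|, |-4 - (-4)|, |6 - (-7)|, |-6 - 13|) = max(32, 10, 0, 13, 19) = 32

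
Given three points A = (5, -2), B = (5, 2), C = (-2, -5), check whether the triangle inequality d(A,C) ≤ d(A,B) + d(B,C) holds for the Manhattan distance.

d(A,B) = 0 + 4 = 4, d(B,C) = 7 + 7 = 14, d(A,C) = 7 + 3 = 10.
d(A,C) = 10 ≤ 4 + 14 = 18. Triangle inequality is satisfied.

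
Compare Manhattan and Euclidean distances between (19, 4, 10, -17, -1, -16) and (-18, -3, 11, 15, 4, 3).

L1 = |19 - (-18)| + |4 - (-3)| + |10 - 11| + |-17 - 15| + |-1 - 4| + |-16 - 3| = 37 + 7 + 1 + 32 + 5 + 19 = 101
L2 = √(37² + 7² + 1² + 32² + 5² + 19²) = √2829 ≈ 53.1883
L1 ≥ L2 always (equality iff movement is along one axis); L1 > L2 here.
Ratio L1/L2 = 101/√2829 ≈ 1.8989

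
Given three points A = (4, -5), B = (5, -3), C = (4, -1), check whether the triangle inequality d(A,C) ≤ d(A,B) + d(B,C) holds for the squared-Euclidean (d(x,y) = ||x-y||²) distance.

d(A,B) = 1² + 2² = 5, d(B,C) = 1² + 2² = 5, d(A,C) = 0² + 4² = 16.
d(A,C) = 16 > 5 + 5 = 10. Triangle inequality is VIOLATED. (Squared-Euclidean is not a metric — this is a counterexample.)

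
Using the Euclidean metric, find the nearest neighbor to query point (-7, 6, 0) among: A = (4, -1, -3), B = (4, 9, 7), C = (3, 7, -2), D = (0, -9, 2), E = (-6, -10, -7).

Distances: d(A) ≈ 13.3791, d(B) ≈ 13.3791, d(C) ≈ 10.247, d(D) ≈ 16.6733, d(E) ≈ 17.4929. Nearest: C = (3, 7, -2) with distance 10.247.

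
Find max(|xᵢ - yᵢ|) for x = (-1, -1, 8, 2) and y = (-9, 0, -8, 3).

max(|x_i - y_i|) = max(|-1 - (-9)|, |-1 - 0|, |8 - (-8)|, |2 - 3|) = max(8, 1, 16, 1) = 16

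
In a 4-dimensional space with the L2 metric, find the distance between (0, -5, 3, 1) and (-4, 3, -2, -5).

(Σ|x_i - y_i|^2)^(1/2) = (|0 - (-4)|^2 + |-5 - 3|^2 + |3 - (-2)|^2 + |1 - (-5)|^2)^(1/2)
= (4^2 + 8^2 + 5^2 + 6^2)^(1/2) = (16 + 64 + 25 + 36)^(1/2) = (141)^(1/2) ≈ 11.8743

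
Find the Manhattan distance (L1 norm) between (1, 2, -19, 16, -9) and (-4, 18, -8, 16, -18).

Σ|x_i - y_i| = |1 - (-4)| + |2 - 18| + |-19 - (-8)| + |16 - 16| + |-9 - (-18)| = 5 + 16 + 11 + 0 + 9 = 41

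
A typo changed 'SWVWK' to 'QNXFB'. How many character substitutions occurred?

Differing positions: 1, 2, 3, 4, 5. Hamming distance = 5.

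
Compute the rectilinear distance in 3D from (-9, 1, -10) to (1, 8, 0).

Σ|x_i - y_i| = |-9 - 1| + |1 - 8| + |-10 - 0| = 10 + 7 + 10 = 27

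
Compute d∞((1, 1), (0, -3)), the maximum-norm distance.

max(|x_i - y_i|) = max(|1 - 0|, |1 - (-3)|) = max(1, 4) = 4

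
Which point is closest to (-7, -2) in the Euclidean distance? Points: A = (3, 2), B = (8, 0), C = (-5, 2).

Distances: d(A) ≈ 10.7703, d(B) ≈ 15.1327, d(C) ≈ 4.4721. Nearest: C = (-5, 2) with distance 4.4721.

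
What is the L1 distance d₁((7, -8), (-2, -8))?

Σ|x_i - y_i| = |7 - (-2)| + |-8 - (-8)| = 9 + 0 = 9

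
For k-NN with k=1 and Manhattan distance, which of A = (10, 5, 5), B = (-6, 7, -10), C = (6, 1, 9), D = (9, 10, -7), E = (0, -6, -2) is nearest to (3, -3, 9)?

Distances: d(A) = 19, d(B) = 38, d(C) = 7, d(D) = 35, d(E) = 17. Nearest: C = (6, 1, 9) with distance 7.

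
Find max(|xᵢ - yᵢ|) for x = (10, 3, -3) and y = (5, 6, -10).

max(|x_i - y_i|) = max(|10 - 5|, |3 - 6|, |-3 - (-10)|) = max(5, 3, 7) = 7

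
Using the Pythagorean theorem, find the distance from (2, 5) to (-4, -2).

√(Σ(x_i - y_i)²) = √((2 - (-4))² + (5 - (-2))²)
= √(6² + 7²) = √(36 + 49) = √85 ≈ 9.2195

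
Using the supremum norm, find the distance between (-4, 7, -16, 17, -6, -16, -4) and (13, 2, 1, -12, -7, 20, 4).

max(|x_i - y_i|) = max(|-4 - 13|, |7 - 2|, |-16 - 1|, |17 - (-12)|, |-6 - (-7)|, |-16 - 20|, |-4 - 4|) = max(17, 5, 17, 29, 1, 36, 8) = 36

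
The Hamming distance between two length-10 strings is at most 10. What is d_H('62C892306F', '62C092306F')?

Differing positions: 4. Hamming distance = 1. The maximum possible Hamming distance for length-10 strings is 10, so d_H/10 = 1/10 = 0.1.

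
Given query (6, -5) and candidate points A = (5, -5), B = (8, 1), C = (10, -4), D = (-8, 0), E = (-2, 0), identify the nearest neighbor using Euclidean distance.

Distances: d(A) = 1, d(B) ≈ 6.3246, d(C) ≈ 4.1231, d(D) ≈ 14.8661, d(E) ≈ 9.434. Nearest: A = (5, -5) with distance 1.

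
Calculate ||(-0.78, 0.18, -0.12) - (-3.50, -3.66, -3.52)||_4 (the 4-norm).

(Σ|x_i - y_i|^4)^(1/4) = (|-0.78 - (-3.5)|^4 + |0.18 - (-3.66)|^4 + |-0.12 - (-3.52)|^4)^(1/4)
= (2.72^4 + 3.84^4 + 3.4^4)^(1/4) ≈ (54.7363 + 217.4327 + 133.6336)^(1/4) = (405.8026)^(1/4) ≈ 4.4883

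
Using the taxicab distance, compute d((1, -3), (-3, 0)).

Σ|x_i - y_i| = |1 - (-3)| + |-3 - 0| = 4 + 3 = 7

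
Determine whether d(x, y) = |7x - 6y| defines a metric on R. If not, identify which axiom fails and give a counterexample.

No. d fails symmetry: d(1, 9) = |7·1 - 6·9| = |-47| = 47, but d(9, 1) = |7·9 - 6·1| = |57| = 57. Since 47 ≠ 57, d(x,y) ≠ d(y,x) in general.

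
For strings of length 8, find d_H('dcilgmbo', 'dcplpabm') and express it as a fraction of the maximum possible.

Differing positions: 3, 5, 6, 8. Hamming distance = 4. The maximum possible Hamming distance for length-8 strings is 8, so d_H/8 = 4/8 = 0.5.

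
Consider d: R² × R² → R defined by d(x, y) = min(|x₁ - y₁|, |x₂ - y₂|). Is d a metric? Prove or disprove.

No. d fails identity of indiscernibles: take x = (-1, 0) and y = (-1, 5). Then d(x,y) = min(|-1 - (-1)|, |0 - 5|) = min(0, 5) = 0, yet x ≠ y.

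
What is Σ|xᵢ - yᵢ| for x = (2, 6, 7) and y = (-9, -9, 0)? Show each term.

Σ|x_i - y_i| = |2 - (-9)| + |6 - (-9)| + |7 - 0| = 11 + 15 + 7 = 33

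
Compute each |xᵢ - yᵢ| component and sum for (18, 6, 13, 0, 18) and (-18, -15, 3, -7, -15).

Σ|x_i - y_i| = |18 - (-18)| + |6 - (-15)| + |13 - 3| + |0 - (-7)| + |18 - (-15)| = 36 + 21 + 10 + 7 + 33 = 107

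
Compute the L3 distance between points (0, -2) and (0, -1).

(Σ|x_i - y_i|^3)^(1/3) = (|0 - 0|^3 + |-2 - (-1)|^3)^(1/3)
= (0^3 + 1^3)^(1/3) = (0 + 1)^(1/3) = (1)^(1/3) = 1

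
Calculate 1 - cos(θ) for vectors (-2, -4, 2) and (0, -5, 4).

With u = (-2, -4, 2), v = (0, -5, 4):
u·v = (-2)·0 + (-4)·(-5) + 2·4 = 0 + 20 + 8 = 28.
|u| = √((-2)² + (-4)² + 2²) = √24, |v| = √(0² + (-5)² + 4²) = √41, so |u||v| = √(24·41) = √984.
cos θ = (u·v)/(|u||v|) = 28/√984 ≈ 0.8926
Cosine distance = 1 - cos θ ≈ 1 - 0.8926 = 0.1074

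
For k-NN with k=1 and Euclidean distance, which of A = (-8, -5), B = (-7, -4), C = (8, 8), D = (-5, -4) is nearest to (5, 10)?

Distances: d(A) ≈ 19.8494, d(B) ≈ 18.4391, d(C) ≈ 3.6056, d(D) ≈ 17.2047. Nearest: C = (8, 8) with distance 3.6056.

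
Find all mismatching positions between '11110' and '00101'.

Differing positions: 1, 2, 4, 5. Hamming distance = 4.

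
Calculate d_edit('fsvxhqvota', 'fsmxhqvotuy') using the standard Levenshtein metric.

Let D[i][j] be the edit distance between the first i characters of 'fsvxhqvota' and the first j characters of 'fsmxhqvotuy', with D[i][0] = i, D[0][j] = j, and D[i][j] = D[i-1][j-1] if the characters match, else 1 + min(D[i-1][j], D[i][j-1], D[i-1][j-1]). Filling the table (rows: prefixes of 'fsvxhqvota', columns: prefixes of 'fsmxhqvotuy'):
     ε  f  s  m  x  h  q  v  o  t  u  y
  ε  0  1  2  3  4  5  6  7  8  9 10 11
  f  1  0  1  2  3  4  5  6  7  8  9 10
  s  2  1  0  1  2  3  4  5  6  7  8  9
  v  3  2  1  1  2  3  4  4  5  6  7  8
  x  4  3  2  2  1  2  3  4  5  6  7  8
  h  5  4  3  3  2  1  2  3  4  5  6  7
  q  6  5  4  4  3  2  1  2  3  4  5  6
  v  7  6  5  5  4  3  2  1  2  3  4  5
  o  8  7  6  6  5  4  3  2  1  2  3  4
  t  9  8  7  7  6  5  4  3  2  1  2  3
  a 10  9  8  8  7  6  5  4  3  2  2  3
The bottom-right entry gives D[10][11] = 3, so no sequence of fewer than 3 edits works. Backtracking through the table gives one optimal edit sequence (3 edits):
  fsvxhqvota → fsmxhqvota (sub v→m @3)
  fsmxhqvota → fsmxhqvotua (ins u @10)
  fsmxhqvotua → fsmxhqvotuy (sub a→y @11)
Edit distance = 3.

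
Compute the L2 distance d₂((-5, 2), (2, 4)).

√(Σ(x_i - y_i)²) = √((-5 - 2)² + (2 - 4)²)
= √((-7)² + (-2)²) = √(49 + 4) = √53 ≈ 7.2801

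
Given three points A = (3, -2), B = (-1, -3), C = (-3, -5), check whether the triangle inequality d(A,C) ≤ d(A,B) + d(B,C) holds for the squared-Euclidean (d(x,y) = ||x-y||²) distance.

d(A,B) = 4² + 1² = 17, d(B,C) = 2² + 2² = 8, d(A,C) = 6² + 3² = 45.
d(A,C) = 45 > 17 + 8 = 25. Triangle inequality is VIOLATED. (Squared-Euclidean is not a metric — this is a counterexample.)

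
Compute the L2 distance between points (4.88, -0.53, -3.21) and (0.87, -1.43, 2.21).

(Σ|x_i - y_i|^2)^(1/2) = (|4.88 - 0.87|^2 + |-0.53 - (-1.43)|^2 + |-3.21 - 2.21|^2)^(1/2)
= (4.01^2 + 0.9^2 + 5.42^2)^(1/2) = (16.0801 + 0.81 + 29.3764)^(1/2) = (46.2665)^(1/2) ≈ 6.8019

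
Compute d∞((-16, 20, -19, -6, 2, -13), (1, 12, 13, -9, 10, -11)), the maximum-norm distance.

max(|x_i - y_i|) = max(|-16 - 1|, |20 - 12|, |-19 - 13|, |-6 - (-9)|, |2 - 10|, |-13 - (-11)|) = max(17, 8, 32, 3, 8, 2) = 32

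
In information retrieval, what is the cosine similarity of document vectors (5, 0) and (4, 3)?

With u = (5, 0), v = (4, 3):
u·v = 5·4 + 0·3 = 20 + 0 = 20.
|u| = √(5² + 0²) = √25, |v| = √(4² + 3²) = √25, so |u||v| = √(25·25) = √625 = 25.
cos θ = (u·v)/(|u||v|) = 20/25 = 0.8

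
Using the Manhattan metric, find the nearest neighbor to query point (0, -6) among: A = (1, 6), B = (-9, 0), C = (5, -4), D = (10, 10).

Distances: d(A) = 13, d(B) = 15, d(C) = 7, d(D) = 26. Nearest: C = (5, -4) with distance 7.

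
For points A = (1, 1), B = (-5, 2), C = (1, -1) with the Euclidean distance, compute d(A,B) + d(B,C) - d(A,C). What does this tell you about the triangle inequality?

d(A,B) = √(6² + 1²) = √37 ≈ 6.0828, d(B,C) = √(6² + 3²) = √45 ≈ 6.7082, d(A,C) = √(0² + 2²) = √4 = 2.
d(A,B) + d(B,C) - d(A,C) = 6.0828 + 6.7082 - 2 = 12.791 - 2 = 10.791 (to 4 decimal places). This is ≥ 0, so the triangle inequality holds for these points.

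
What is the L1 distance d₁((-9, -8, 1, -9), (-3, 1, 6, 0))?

Σ|x_i - y_i| = |-9 - (-3)| + |-8 - 1| + |1 - 6| + |-9 - 0| = 6 + 9 + 5 + 9 = 29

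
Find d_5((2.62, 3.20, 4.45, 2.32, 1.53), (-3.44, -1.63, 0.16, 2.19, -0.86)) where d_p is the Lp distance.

(Σ|x_i - y_i|^5)^(1/5) = (|2.62 - (-3.44)|^5 + |3.2 - (-1.63)|^5 + |4.45 - 0.16|^5 + |2.32 - 2.19|^5 + |1.53 - (-0.86)|^5)^(1/5)
= (6.06^5 + 4.83^5 + 4.29^5 + 0.13^5 + 2.39^5)^(1/5) ≈ (8172.6541 + 2628.6675 + 1453.0697 + 0 + 77.9811)^(1/5) = (12332.3724)^(1/5) ≈ 6.5797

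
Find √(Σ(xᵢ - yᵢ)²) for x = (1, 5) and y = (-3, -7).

√(Σ(x_i - y_i)²) = √((1 - (-3))² + (5 - (-7))²)
= √(4² + 12²) = √(16 + 144) = √160 ≈ 12.6491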